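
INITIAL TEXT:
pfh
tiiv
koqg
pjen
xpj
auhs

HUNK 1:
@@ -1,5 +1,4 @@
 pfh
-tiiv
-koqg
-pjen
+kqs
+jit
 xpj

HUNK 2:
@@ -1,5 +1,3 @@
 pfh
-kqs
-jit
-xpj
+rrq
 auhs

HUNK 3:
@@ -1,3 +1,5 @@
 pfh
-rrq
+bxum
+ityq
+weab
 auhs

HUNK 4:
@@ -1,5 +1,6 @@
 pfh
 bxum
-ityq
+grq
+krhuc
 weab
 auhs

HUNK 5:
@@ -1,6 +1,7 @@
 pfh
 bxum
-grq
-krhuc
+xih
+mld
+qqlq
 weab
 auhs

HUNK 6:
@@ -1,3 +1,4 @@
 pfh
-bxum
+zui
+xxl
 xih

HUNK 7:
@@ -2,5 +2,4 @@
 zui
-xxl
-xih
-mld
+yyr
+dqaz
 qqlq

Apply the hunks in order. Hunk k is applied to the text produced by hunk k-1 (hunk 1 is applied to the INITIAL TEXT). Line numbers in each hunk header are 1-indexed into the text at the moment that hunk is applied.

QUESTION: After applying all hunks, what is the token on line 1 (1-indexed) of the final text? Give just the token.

Hunk 1: at line 1 remove [tiiv,koqg,pjen] add [kqs,jit] -> 5 lines: pfh kqs jit xpj auhs
Hunk 2: at line 1 remove [kqs,jit,xpj] add [rrq] -> 3 lines: pfh rrq auhs
Hunk 3: at line 1 remove [rrq] add [bxum,ityq,weab] -> 5 lines: pfh bxum ityq weab auhs
Hunk 4: at line 1 remove [ityq] add [grq,krhuc] -> 6 lines: pfh bxum grq krhuc weab auhs
Hunk 5: at line 1 remove [grq,krhuc] add [xih,mld,qqlq] -> 7 lines: pfh bxum xih mld qqlq weab auhs
Hunk 6: at line 1 remove [bxum] add [zui,xxl] -> 8 lines: pfh zui xxl xih mld qqlq weab auhs
Hunk 7: at line 2 remove [xxl,xih,mld] add [yyr,dqaz] -> 7 lines: pfh zui yyr dqaz qqlq weab auhs
Final line 1: pfh

Answer: pfh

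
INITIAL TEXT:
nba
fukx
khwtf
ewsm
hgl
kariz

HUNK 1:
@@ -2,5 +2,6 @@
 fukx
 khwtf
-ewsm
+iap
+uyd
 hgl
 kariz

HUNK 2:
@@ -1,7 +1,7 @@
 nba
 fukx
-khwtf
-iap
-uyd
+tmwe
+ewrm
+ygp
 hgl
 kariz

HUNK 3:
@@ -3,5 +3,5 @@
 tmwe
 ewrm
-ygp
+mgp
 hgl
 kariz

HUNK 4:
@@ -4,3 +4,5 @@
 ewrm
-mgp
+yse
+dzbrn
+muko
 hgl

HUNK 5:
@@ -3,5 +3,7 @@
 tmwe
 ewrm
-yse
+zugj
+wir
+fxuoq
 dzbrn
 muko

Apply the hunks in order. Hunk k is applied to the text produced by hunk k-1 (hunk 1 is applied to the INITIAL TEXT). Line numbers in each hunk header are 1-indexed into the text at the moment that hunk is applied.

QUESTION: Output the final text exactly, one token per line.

Hunk 1: at line 2 remove [ewsm] add [iap,uyd] -> 7 lines: nba fukx khwtf iap uyd hgl kariz
Hunk 2: at line 1 remove [khwtf,iap,uyd] add [tmwe,ewrm,ygp] -> 7 lines: nba fukx tmwe ewrm ygp hgl kariz
Hunk 3: at line 3 remove [ygp] add [mgp] -> 7 lines: nba fukx tmwe ewrm mgp hgl kariz
Hunk 4: at line 4 remove [mgp] add [yse,dzbrn,muko] -> 9 lines: nba fukx tmwe ewrm yse dzbrn muko hgl kariz
Hunk 5: at line 3 remove [yse] add [zugj,wir,fxuoq] -> 11 lines: nba fukx tmwe ewrm zugj wir fxuoq dzbrn muko hgl kariz

Answer: nba
fukx
tmwe
ewrm
zugj
wir
fxuoq
dzbrn
muko
hgl
kariz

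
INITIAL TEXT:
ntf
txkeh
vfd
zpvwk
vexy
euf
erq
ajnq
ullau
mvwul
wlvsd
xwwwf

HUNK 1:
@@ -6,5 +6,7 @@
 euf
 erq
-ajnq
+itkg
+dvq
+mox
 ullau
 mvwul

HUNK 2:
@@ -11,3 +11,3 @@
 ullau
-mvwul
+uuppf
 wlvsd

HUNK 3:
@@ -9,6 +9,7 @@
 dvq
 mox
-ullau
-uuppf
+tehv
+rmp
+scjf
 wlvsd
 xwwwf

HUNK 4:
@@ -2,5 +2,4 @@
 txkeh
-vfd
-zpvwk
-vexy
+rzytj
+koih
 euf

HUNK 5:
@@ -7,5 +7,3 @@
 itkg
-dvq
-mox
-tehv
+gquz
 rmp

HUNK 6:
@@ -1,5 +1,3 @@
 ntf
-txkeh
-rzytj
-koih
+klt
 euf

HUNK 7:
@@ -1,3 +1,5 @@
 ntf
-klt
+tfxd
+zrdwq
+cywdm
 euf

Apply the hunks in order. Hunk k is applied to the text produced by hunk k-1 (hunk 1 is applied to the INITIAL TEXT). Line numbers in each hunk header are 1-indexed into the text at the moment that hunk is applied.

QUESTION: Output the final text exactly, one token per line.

Answer: ntf
tfxd
zrdwq
cywdm
euf
erq
itkg
gquz
rmp
scjf
wlvsd
xwwwf

Derivation:
Hunk 1: at line 6 remove [ajnq] add [itkg,dvq,mox] -> 14 lines: ntf txkeh vfd zpvwk vexy euf erq itkg dvq mox ullau mvwul wlvsd xwwwf
Hunk 2: at line 11 remove [mvwul] add [uuppf] -> 14 lines: ntf txkeh vfd zpvwk vexy euf erq itkg dvq mox ullau uuppf wlvsd xwwwf
Hunk 3: at line 9 remove [ullau,uuppf] add [tehv,rmp,scjf] -> 15 lines: ntf txkeh vfd zpvwk vexy euf erq itkg dvq mox tehv rmp scjf wlvsd xwwwf
Hunk 4: at line 2 remove [vfd,zpvwk,vexy] add [rzytj,koih] -> 14 lines: ntf txkeh rzytj koih euf erq itkg dvq mox tehv rmp scjf wlvsd xwwwf
Hunk 5: at line 7 remove [dvq,mox,tehv] add [gquz] -> 12 lines: ntf txkeh rzytj koih euf erq itkg gquz rmp scjf wlvsd xwwwf
Hunk 6: at line 1 remove [txkeh,rzytj,koih] add [klt] -> 10 lines: ntf klt euf erq itkg gquz rmp scjf wlvsd xwwwf
Hunk 7: at line 1 remove [klt] add [tfxd,zrdwq,cywdm] -> 12 lines: ntf tfxd zrdwq cywdm euf erq itkg gquz rmp scjf wlvsd xwwwf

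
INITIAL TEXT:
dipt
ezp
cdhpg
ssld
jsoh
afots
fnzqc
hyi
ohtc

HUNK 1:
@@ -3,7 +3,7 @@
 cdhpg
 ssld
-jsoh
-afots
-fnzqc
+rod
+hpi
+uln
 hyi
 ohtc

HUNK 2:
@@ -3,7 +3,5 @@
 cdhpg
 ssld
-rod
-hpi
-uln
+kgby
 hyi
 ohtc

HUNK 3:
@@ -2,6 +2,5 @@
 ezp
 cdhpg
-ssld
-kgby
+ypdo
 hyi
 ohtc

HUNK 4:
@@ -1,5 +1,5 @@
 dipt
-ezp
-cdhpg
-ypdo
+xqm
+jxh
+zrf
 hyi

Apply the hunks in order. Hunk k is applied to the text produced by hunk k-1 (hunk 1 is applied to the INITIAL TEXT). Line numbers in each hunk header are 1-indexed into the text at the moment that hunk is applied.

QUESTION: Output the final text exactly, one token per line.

Hunk 1: at line 3 remove [jsoh,afots,fnzqc] add [rod,hpi,uln] -> 9 lines: dipt ezp cdhpg ssld rod hpi uln hyi ohtc
Hunk 2: at line 3 remove [rod,hpi,uln] add [kgby] -> 7 lines: dipt ezp cdhpg ssld kgby hyi ohtc
Hunk 3: at line 2 remove [ssld,kgby] add [ypdo] -> 6 lines: dipt ezp cdhpg ypdo hyi ohtc
Hunk 4: at line 1 remove [ezp,cdhpg,ypdo] add [xqm,jxh,zrf] -> 6 lines: dipt xqm jxh zrf hyi ohtc

Answer: dipt
xqm
jxh
zrf
hyi
ohtc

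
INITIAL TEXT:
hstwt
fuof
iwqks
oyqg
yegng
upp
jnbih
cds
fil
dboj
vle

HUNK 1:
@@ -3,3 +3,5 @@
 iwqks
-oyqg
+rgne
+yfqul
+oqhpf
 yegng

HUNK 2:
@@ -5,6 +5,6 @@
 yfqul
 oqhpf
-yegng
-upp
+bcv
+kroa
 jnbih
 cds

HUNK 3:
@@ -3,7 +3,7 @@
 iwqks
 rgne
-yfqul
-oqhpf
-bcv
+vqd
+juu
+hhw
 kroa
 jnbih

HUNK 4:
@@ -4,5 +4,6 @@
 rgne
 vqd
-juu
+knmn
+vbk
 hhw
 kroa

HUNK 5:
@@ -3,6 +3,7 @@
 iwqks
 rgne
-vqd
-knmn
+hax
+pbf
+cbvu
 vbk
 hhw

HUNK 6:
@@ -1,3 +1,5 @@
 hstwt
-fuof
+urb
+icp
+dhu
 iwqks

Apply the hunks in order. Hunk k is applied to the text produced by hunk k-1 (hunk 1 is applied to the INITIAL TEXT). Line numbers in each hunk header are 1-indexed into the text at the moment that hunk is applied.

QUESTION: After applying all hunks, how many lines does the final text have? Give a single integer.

Hunk 1: at line 3 remove [oyqg] add [rgne,yfqul,oqhpf] -> 13 lines: hstwt fuof iwqks rgne yfqul oqhpf yegng upp jnbih cds fil dboj vle
Hunk 2: at line 5 remove [yegng,upp] add [bcv,kroa] -> 13 lines: hstwt fuof iwqks rgne yfqul oqhpf bcv kroa jnbih cds fil dboj vle
Hunk 3: at line 3 remove [yfqul,oqhpf,bcv] add [vqd,juu,hhw] -> 13 lines: hstwt fuof iwqks rgne vqd juu hhw kroa jnbih cds fil dboj vle
Hunk 4: at line 4 remove [juu] add [knmn,vbk] -> 14 lines: hstwt fuof iwqks rgne vqd knmn vbk hhw kroa jnbih cds fil dboj vle
Hunk 5: at line 3 remove [vqd,knmn] add [hax,pbf,cbvu] -> 15 lines: hstwt fuof iwqks rgne hax pbf cbvu vbk hhw kroa jnbih cds fil dboj vle
Hunk 6: at line 1 remove [fuof] add [urb,icp,dhu] -> 17 lines: hstwt urb icp dhu iwqks rgne hax pbf cbvu vbk hhw kroa jnbih cds fil dboj vle
Final line count: 17

Answer: 17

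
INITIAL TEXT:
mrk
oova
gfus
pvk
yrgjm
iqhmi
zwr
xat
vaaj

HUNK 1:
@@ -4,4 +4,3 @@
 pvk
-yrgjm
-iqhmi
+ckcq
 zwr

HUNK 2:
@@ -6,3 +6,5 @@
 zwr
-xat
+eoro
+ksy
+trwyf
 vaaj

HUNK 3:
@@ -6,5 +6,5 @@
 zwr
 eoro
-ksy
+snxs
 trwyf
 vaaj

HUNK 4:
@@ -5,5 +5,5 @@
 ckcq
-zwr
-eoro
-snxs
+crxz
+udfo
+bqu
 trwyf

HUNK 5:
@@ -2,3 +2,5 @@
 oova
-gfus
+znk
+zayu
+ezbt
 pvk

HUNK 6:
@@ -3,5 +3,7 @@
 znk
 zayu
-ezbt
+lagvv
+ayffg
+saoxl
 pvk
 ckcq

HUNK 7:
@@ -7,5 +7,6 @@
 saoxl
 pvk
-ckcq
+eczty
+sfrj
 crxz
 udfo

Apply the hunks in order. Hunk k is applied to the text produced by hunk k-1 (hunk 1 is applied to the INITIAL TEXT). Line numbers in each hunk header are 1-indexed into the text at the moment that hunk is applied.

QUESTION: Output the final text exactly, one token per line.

Hunk 1: at line 4 remove [yrgjm,iqhmi] add [ckcq] -> 8 lines: mrk oova gfus pvk ckcq zwr xat vaaj
Hunk 2: at line 6 remove [xat] add [eoro,ksy,trwyf] -> 10 lines: mrk oova gfus pvk ckcq zwr eoro ksy trwyf vaaj
Hunk 3: at line 6 remove [ksy] add [snxs] -> 10 lines: mrk oova gfus pvk ckcq zwr eoro snxs trwyf vaaj
Hunk 4: at line 5 remove [zwr,eoro,snxs] add [crxz,udfo,bqu] -> 10 lines: mrk oova gfus pvk ckcq crxz udfo bqu trwyf vaaj
Hunk 5: at line 2 remove [gfus] add [znk,zayu,ezbt] -> 12 lines: mrk oova znk zayu ezbt pvk ckcq crxz udfo bqu trwyf vaaj
Hunk 6: at line 3 remove [ezbt] add [lagvv,ayffg,saoxl] -> 14 lines: mrk oova znk zayu lagvv ayffg saoxl pvk ckcq crxz udfo bqu trwyf vaaj
Hunk 7: at line 7 remove [ckcq] add [eczty,sfrj] -> 15 lines: mrk oova znk zayu lagvv ayffg saoxl pvk eczty sfrj crxz udfo bqu trwyf vaaj

Answer: mrk
oova
znk
zayu
lagvv
ayffg
saoxl
pvk
eczty
sfrj
crxz
udfo
bqu
trwyf
vaaj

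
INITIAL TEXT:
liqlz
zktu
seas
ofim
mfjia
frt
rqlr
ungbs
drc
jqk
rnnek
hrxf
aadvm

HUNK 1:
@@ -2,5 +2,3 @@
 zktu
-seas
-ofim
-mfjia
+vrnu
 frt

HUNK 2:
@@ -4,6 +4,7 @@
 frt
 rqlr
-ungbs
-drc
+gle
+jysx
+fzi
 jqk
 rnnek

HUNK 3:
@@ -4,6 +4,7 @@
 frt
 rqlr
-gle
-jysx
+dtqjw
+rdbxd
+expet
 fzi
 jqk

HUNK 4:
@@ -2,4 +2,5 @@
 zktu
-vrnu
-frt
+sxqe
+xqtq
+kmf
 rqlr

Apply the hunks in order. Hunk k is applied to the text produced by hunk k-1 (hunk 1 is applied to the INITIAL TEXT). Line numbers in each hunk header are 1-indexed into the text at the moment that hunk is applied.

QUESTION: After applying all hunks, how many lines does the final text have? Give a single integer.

Hunk 1: at line 2 remove [seas,ofim,mfjia] add [vrnu] -> 11 lines: liqlz zktu vrnu frt rqlr ungbs drc jqk rnnek hrxf aadvm
Hunk 2: at line 4 remove [ungbs,drc] add [gle,jysx,fzi] -> 12 lines: liqlz zktu vrnu frt rqlr gle jysx fzi jqk rnnek hrxf aadvm
Hunk 3: at line 4 remove [gle,jysx] add [dtqjw,rdbxd,expet] -> 13 lines: liqlz zktu vrnu frt rqlr dtqjw rdbxd expet fzi jqk rnnek hrxf aadvm
Hunk 4: at line 2 remove [vrnu,frt] add [sxqe,xqtq,kmf] -> 14 lines: liqlz zktu sxqe xqtq kmf rqlr dtqjw rdbxd expet fzi jqk rnnek hrxf aadvm
Final line count: 14

Answer: 14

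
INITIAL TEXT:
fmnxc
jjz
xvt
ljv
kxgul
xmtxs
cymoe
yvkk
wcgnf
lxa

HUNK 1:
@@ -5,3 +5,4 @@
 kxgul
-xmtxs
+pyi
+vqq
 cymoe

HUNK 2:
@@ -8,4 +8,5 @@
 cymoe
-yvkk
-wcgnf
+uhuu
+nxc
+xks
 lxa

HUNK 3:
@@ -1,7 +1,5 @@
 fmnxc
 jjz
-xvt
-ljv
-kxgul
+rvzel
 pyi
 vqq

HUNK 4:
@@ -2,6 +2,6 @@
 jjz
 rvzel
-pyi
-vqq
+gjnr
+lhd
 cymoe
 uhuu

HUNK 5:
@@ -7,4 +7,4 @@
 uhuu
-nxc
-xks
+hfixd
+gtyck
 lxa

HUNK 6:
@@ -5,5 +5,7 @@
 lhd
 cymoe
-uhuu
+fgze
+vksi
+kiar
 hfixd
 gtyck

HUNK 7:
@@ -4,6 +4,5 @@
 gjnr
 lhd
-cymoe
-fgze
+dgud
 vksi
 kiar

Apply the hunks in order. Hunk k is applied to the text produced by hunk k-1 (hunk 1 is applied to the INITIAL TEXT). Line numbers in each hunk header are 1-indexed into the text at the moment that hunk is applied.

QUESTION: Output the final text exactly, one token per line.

Hunk 1: at line 5 remove [xmtxs] add [pyi,vqq] -> 11 lines: fmnxc jjz xvt ljv kxgul pyi vqq cymoe yvkk wcgnf lxa
Hunk 2: at line 8 remove [yvkk,wcgnf] add [uhuu,nxc,xks] -> 12 lines: fmnxc jjz xvt ljv kxgul pyi vqq cymoe uhuu nxc xks lxa
Hunk 3: at line 1 remove [xvt,ljv,kxgul] add [rvzel] -> 10 lines: fmnxc jjz rvzel pyi vqq cymoe uhuu nxc xks lxa
Hunk 4: at line 2 remove [pyi,vqq] add [gjnr,lhd] -> 10 lines: fmnxc jjz rvzel gjnr lhd cymoe uhuu nxc xks lxa
Hunk 5: at line 7 remove [nxc,xks] add [hfixd,gtyck] -> 10 lines: fmnxc jjz rvzel gjnr lhd cymoe uhuu hfixd gtyck lxa
Hunk 6: at line 5 remove [uhuu] add [fgze,vksi,kiar] -> 12 lines: fmnxc jjz rvzel gjnr lhd cymoe fgze vksi kiar hfixd gtyck lxa
Hunk 7: at line 4 remove [cymoe,fgze] add [dgud] -> 11 lines: fmnxc jjz rvzel gjnr lhd dgud vksi kiar hfixd gtyck lxa

Answer: fmnxc
jjz
rvzel
gjnr
lhd
dgud
vksi
kiar
hfixd
gtyck
lxa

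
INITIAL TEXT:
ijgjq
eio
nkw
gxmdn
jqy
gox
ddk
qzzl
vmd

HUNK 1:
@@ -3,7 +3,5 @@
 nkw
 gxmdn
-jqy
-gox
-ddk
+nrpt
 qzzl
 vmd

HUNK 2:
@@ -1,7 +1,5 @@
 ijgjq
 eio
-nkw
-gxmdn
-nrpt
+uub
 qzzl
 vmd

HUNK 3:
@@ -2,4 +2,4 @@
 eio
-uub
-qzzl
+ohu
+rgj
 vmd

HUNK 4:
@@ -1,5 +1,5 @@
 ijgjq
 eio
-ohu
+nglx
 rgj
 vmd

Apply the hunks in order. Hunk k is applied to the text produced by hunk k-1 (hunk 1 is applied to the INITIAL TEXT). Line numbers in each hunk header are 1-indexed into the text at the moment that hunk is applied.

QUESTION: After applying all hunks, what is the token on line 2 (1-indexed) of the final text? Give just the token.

Answer: eio

Derivation:
Hunk 1: at line 3 remove [jqy,gox,ddk] add [nrpt] -> 7 lines: ijgjq eio nkw gxmdn nrpt qzzl vmd
Hunk 2: at line 1 remove [nkw,gxmdn,nrpt] add [uub] -> 5 lines: ijgjq eio uub qzzl vmd
Hunk 3: at line 2 remove [uub,qzzl] add [ohu,rgj] -> 5 lines: ijgjq eio ohu rgj vmd
Hunk 4: at line 1 remove [ohu] add [nglx] -> 5 lines: ijgjq eio nglx rgj vmd
Final line 2: eio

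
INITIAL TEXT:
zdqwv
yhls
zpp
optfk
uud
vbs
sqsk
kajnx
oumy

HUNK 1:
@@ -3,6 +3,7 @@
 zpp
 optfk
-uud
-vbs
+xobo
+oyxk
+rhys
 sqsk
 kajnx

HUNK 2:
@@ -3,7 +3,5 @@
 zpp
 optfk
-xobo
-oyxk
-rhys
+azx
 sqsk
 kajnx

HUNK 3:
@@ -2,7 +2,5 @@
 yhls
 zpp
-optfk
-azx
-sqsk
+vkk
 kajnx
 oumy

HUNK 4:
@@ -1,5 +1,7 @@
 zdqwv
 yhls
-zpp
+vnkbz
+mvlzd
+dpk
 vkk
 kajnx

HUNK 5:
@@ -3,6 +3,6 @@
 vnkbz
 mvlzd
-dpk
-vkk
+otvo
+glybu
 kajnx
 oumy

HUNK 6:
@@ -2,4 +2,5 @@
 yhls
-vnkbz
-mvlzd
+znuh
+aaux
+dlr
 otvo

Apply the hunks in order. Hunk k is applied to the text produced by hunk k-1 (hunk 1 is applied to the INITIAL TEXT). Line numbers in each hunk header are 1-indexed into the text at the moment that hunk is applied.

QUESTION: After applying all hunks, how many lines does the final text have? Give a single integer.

Answer: 9

Derivation:
Hunk 1: at line 3 remove [uud,vbs] add [xobo,oyxk,rhys] -> 10 lines: zdqwv yhls zpp optfk xobo oyxk rhys sqsk kajnx oumy
Hunk 2: at line 3 remove [xobo,oyxk,rhys] add [azx] -> 8 lines: zdqwv yhls zpp optfk azx sqsk kajnx oumy
Hunk 3: at line 2 remove [optfk,azx,sqsk] add [vkk] -> 6 lines: zdqwv yhls zpp vkk kajnx oumy
Hunk 4: at line 1 remove [zpp] add [vnkbz,mvlzd,dpk] -> 8 lines: zdqwv yhls vnkbz mvlzd dpk vkk kajnx oumy
Hunk 5: at line 3 remove [dpk,vkk] add [otvo,glybu] -> 8 lines: zdqwv yhls vnkbz mvlzd otvo glybu kajnx oumy
Hunk 6: at line 2 remove [vnkbz,mvlzd] add [znuh,aaux,dlr] -> 9 lines: zdqwv yhls znuh aaux dlr otvo glybu kajnx oumy
Final line count: 9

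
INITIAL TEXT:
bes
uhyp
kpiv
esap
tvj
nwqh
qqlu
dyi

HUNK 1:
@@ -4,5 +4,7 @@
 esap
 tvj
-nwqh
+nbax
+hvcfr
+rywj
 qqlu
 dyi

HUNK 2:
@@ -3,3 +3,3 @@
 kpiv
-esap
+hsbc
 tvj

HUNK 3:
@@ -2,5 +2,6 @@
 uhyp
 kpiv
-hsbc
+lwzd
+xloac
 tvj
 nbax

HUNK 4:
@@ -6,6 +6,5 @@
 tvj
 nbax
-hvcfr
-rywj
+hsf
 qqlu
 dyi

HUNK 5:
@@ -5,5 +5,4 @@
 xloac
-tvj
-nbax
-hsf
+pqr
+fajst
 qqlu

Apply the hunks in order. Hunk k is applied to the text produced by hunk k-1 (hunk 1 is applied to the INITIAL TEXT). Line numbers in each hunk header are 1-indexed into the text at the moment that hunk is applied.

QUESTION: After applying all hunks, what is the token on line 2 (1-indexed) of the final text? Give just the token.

Hunk 1: at line 4 remove [nwqh] add [nbax,hvcfr,rywj] -> 10 lines: bes uhyp kpiv esap tvj nbax hvcfr rywj qqlu dyi
Hunk 2: at line 3 remove [esap] add [hsbc] -> 10 lines: bes uhyp kpiv hsbc tvj nbax hvcfr rywj qqlu dyi
Hunk 3: at line 2 remove [hsbc] add [lwzd,xloac] -> 11 lines: bes uhyp kpiv lwzd xloac tvj nbax hvcfr rywj qqlu dyi
Hunk 4: at line 6 remove [hvcfr,rywj] add [hsf] -> 10 lines: bes uhyp kpiv lwzd xloac tvj nbax hsf qqlu dyi
Hunk 5: at line 5 remove [tvj,nbax,hsf] add [pqr,fajst] -> 9 lines: bes uhyp kpiv lwzd xloac pqr fajst qqlu dyi
Final line 2: uhyp

Answer: uhyp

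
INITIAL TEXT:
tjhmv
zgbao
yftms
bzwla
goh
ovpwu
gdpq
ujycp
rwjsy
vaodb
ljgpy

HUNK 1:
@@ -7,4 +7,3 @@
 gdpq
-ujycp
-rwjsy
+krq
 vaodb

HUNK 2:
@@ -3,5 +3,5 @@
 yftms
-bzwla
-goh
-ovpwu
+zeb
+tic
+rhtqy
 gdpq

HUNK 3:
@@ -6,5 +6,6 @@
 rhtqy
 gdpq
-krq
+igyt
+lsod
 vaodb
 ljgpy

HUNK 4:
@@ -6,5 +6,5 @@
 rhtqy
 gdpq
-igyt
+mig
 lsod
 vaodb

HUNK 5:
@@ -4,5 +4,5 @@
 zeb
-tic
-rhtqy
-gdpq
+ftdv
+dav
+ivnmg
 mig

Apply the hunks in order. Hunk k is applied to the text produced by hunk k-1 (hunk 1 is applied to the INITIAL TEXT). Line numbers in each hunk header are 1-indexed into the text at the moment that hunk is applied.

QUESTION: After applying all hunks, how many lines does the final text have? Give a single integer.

Hunk 1: at line 7 remove [ujycp,rwjsy] add [krq] -> 10 lines: tjhmv zgbao yftms bzwla goh ovpwu gdpq krq vaodb ljgpy
Hunk 2: at line 3 remove [bzwla,goh,ovpwu] add [zeb,tic,rhtqy] -> 10 lines: tjhmv zgbao yftms zeb tic rhtqy gdpq krq vaodb ljgpy
Hunk 3: at line 6 remove [krq] add [igyt,lsod] -> 11 lines: tjhmv zgbao yftms zeb tic rhtqy gdpq igyt lsod vaodb ljgpy
Hunk 4: at line 6 remove [igyt] add [mig] -> 11 lines: tjhmv zgbao yftms zeb tic rhtqy gdpq mig lsod vaodb ljgpy
Hunk 5: at line 4 remove [tic,rhtqy,gdpq] add [ftdv,dav,ivnmg] -> 11 lines: tjhmv zgbao yftms zeb ftdv dav ivnmg mig lsod vaodb ljgpy
Final line count: 11

Answer: 11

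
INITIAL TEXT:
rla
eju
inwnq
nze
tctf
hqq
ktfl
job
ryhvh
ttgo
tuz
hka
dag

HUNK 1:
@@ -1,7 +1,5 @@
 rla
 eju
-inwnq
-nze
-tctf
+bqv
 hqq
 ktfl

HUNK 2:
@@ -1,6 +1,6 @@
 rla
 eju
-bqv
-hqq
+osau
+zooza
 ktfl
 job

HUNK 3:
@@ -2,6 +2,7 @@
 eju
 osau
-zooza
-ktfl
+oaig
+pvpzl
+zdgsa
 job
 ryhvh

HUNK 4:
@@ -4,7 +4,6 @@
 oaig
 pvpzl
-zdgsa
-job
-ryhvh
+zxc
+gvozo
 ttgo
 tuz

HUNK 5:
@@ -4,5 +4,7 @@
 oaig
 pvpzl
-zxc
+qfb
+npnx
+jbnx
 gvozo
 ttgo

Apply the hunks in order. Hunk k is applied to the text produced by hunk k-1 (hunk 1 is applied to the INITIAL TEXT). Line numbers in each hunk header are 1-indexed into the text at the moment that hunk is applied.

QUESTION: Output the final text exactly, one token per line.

Hunk 1: at line 1 remove [inwnq,nze,tctf] add [bqv] -> 11 lines: rla eju bqv hqq ktfl job ryhvh ttgo tuz hka dag
Hunk 2: at line 1 remove [bqv,hqq] add [osau,zooza] -> 11 lines: rla eju osau zooza ktfl job ryhvh ttgo tuz hka dag
Hunk 3: at line 2 remove [zooza,ktfl] add [oaig,pvpzl,zdgsa] -> 12 lines: rla eju osau oaig pvpzl zdgsa job ryhvh ttgo tuz hka dag
Hunk 4: at line 4 remove [zdgsa,job,ryhvh] add [zxc,gvozo] -> 11 lines: rla eju osau oaig pvpzl zxc gvozo ttgo tuz hka dag
Hunk 5: at line 4 remove [zxc] add [qfb,npnx,jbnx] -> 13 lines: rla eju osau oaig pvpzl qfb npnx jbnx gvozo ttgo tuz hka dag

Answer: rla
eju
osau
oaig
pvpzl
qfb
npnx
jbnx
gvozo
ttgo
tuz
hka
dag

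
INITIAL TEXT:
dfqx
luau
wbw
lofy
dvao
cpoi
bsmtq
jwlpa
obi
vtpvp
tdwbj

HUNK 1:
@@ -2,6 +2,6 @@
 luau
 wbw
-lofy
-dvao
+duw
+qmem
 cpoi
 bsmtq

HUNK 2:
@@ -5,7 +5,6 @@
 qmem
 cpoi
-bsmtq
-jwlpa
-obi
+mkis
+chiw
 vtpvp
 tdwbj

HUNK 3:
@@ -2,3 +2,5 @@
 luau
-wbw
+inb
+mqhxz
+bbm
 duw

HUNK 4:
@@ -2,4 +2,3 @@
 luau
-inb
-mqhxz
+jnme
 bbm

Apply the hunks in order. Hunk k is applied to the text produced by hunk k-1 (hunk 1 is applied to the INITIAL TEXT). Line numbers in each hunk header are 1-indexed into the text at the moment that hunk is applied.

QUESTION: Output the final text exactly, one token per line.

Answer: dfqx
luau
jnme
bbm
duw
qmem
cpoi
mkis
chiw
vtpvp
tdwbj

Derivation:
Hunk 1: at line 2 remove [lofy,dvao] add [duw,qmem] -> 11 lines: dfqx luau wbw duw qmem cpoi bsmtq jwlpa obi vtpvp tdwbj
Hunk 2: at line 5 remove [bsmtq,jwlpa,obi] add [mkis,chiw] -> 10 lines: dfqx luau wbw duw qmem cpoi mkis chiw vtpvp tdwbj
Hunk 3: at line 2 remove [wbw] add [inb,mqhxz,bbm] -> 12 lines: dfqx luau inb mqhxz bbm duw qmem cpoi mkis chiw vtpvp tdwbj
Hunk 4: at line 2 remove [inb,mqhxz] add [jnme] -> 11 lines: dfqx luau jnme bbm duw qmem cpoi mkis chiw vtpvp tdwbj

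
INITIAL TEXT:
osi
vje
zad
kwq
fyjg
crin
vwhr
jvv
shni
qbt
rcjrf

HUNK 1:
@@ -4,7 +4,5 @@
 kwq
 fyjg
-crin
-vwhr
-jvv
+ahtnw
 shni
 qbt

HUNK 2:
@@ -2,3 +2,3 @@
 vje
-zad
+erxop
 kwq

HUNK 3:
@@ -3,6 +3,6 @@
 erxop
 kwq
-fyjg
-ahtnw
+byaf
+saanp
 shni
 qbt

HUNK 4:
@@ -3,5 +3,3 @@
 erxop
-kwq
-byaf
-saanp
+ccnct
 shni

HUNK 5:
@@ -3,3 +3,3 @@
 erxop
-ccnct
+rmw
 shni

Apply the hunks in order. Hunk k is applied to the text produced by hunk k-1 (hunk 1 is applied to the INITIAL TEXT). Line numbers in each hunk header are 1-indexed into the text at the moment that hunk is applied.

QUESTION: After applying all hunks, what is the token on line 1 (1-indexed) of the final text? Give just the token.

Answer: osi

Derivation:
Hunk 1: at line 4 remove [crin,vwhr,jvv] add [ahtnw] -> 9 lines: osi vje zad kwq fyjg ahtnw shni qbt rcjrf
Hunk 2: at line 2 remove [zad] add [erxop] -> 9 lines: osi vje erxop kwq fyjg ahtnw shni qbt rcjrf
Hunk 3: at line 3 remove [fyjg,ahtnw] add [byaf,saanp] -> 9 lines: osi vje erxop kwq byaf saanp shni qbt rcjrf
Hunk 4: at line 3 remove [kwq,byaf,saanp] add [ccnct] -> 7 lines: osi vje erxop ccnct shni qbt rcjrf
Hunk 5: at line 3 remove [ccnct] add [rmw] -> 7 lines: osi vje erxop rmw shni qbt rcjrf
Final line 1: osi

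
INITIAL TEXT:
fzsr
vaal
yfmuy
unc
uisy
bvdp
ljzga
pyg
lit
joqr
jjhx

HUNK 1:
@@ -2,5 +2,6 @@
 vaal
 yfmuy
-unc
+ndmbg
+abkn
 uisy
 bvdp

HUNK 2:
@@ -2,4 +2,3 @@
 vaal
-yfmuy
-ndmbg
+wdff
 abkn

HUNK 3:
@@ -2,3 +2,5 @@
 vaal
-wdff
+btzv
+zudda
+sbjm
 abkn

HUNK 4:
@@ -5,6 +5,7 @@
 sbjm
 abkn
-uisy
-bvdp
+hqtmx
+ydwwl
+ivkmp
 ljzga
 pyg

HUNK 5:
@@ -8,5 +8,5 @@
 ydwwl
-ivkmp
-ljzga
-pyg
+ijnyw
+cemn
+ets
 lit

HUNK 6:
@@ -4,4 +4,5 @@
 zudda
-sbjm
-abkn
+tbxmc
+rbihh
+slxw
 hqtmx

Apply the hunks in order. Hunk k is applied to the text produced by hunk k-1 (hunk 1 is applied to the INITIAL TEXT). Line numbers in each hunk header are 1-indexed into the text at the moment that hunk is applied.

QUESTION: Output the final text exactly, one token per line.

Hunk 1: at line 2 remove [unc] add [ndmbg,abkn] -> 12 lines: fzsr vaal yfmuy ndmbg abkn uisy bvdp ljzga pyg lit joqr jjhx
Hunk 2: at line 2 remove [yfmuy,ndmbg] add [wdff] -> 11 lines: fzsr vaal wdff abkn uisy bvdp ljzga pyg lit joqr jjhx
Hunk 3: at line 2 remove [wdff] add [btzv,zudda,sbjm] -> 13 lines: fzsr vaal btzv zudda sbjm abkn uisy bvdp ljzga pyg lit joqr jjhx
Hunk 4: at line 5 remove [uisy,bvdp] add [hqtmx,ydwwl,ivkmp] -> 14 lines: fzsr vaal btzv zudda sbjm abkn hqtmx ydwwl ivkmp ljzga pyg lit joqr jjhx
Hunk 5: at line 8 remove [ivkmp,ljzga,pyg] add [ijnyw,cemn,ets] -> 14 lines: fzsr vaal btzv zudda sbjm abkn hqtmx ydwwl ijnyw cemn ets lit joqr jjhx
Hunk 6: at line 4 remove [sbjm,abkn] add [tbxmc,rbihh,slxw] -> 15 lines: fzsr vaal btzv zudda tbxmc rbihh slxw hqtmx ydwwl ijnyw cemn ets lit joqr jjhx

Answer: fzsr
vaal
btzv
zudda
tbxmc
rbihh
slxw
hqtmx
ydwwl
ijnyw
cemn
ets
lit
joqr
jjhx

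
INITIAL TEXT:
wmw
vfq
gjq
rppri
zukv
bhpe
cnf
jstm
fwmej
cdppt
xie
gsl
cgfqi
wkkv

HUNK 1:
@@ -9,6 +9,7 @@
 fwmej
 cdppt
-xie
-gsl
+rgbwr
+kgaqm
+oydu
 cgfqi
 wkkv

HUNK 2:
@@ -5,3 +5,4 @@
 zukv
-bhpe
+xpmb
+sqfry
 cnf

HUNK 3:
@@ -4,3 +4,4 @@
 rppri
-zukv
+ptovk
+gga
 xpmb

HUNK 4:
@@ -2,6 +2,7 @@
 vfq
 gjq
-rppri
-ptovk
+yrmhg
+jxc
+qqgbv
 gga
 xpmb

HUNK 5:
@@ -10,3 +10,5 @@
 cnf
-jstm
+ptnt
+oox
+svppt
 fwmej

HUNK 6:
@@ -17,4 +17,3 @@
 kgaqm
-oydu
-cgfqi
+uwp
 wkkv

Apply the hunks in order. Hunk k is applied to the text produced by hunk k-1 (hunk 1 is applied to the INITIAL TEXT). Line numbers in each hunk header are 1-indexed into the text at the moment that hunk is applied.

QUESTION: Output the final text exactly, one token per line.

Hunk 1: at line 9 remove [xie,gsl] add [rgbwr,kgaqm,oydu] -> 15 lines: wmw vfq gjq rppri zukv bhpe cnf jstm fwmej cdppt rgbwr kgaqm oydu cgfqi wkkv
Hunk 2: at line 5 remove [bhpe] add [xpmb,sqfry] -> 16 lines: wmw vfq gjq rppri zukv xpmb sqfry cnf jstm fwmej cdppt rgbwr kgaqm oydu cgfqi wkkv
Hunk 3: at line 4 remove [zukv] add [ptovk,gga] -> 17 lines: wmw vfq gjq rppri ptovk gga xpmb sqfry cnf jstm fwmej cdppt rgbwr kgaqm oydu cgfqi wkkv
Hunk 4: at line 2 remove [rppri,ptovk] add [yrmhg,jxc,qqgbv] -> 18 lines: wmw vfq gjq yrmhg jxc qqgbv gga xpmb sqfry cnf jstm fwmej cdppt rgbwr kgaqm oydu cgfqi wkkv
Hunk 5: at line 10 remove [jstm] add [ptnt,oox,svppt] -> 20 lines: wmw vfq gjq yrmhg jxc qqgbv gga xpmb sqfry cnf ptnt oox svppt fwmej cdppt rgbwr kgaqm oydu cgfqi wkkv
Hunk 6: at line 17 remove [oydu,cgfqi] add [uwp] -> 19 lines: wmw vfq gjq yrmhg jxc qqgbv gga xpmb sqfry cnf ptnt oox svppt fwmej cdppt rgbwr kgaqm uwp wkkv

Answer: wmw
vfq
gjq
yrmhg
jxc
qqgbv
gga
xpmb
sqfry
cnf
ptnt
oox
svppt
fwmej
cdppt
rgbwr
kgaqm
uwp
wkkv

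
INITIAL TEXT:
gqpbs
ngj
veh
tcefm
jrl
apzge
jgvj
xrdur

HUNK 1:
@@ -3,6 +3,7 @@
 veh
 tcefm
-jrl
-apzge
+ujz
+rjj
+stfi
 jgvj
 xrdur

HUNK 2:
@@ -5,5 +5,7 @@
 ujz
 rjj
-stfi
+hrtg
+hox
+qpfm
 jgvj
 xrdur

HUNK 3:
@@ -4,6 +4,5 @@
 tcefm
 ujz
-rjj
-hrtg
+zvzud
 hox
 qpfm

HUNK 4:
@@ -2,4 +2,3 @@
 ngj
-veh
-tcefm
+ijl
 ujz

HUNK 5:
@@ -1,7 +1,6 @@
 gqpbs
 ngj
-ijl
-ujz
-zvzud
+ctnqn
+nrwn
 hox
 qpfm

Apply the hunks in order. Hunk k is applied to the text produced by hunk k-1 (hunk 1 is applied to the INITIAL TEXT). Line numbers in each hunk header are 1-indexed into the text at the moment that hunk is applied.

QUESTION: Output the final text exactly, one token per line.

Hunk 1: at line 3 remove [jrl,apzge] add [ujz,rjj,stfi] -> 9 lines: gqpbs ngj veh tcefm ujz rjj stfi jgvj xrdur
Hunk 2: at line 5 remove [stfi] add [hrtg,hox,qpfm] -> 11 lines: gqpbs ngj veh tcefm ujz rjj hrtg hox qpfm jgvj xrdur
Hunk 3: at line 4 remove [rjj,hrtg] add [zvzud] -> 10 lines: gqpbs ngj veh tcefm ujz zvzud hox qpfm jgvj xrdur
Hunk 4: at line 2 remove [veh,tcefm] add [ijl] -> 9 lines: gqpbs ngj ijl ujz zvzud hox qpfm jgvj xrdur
Hunk 5: at line 1 remove [ijl,ujz,zvzud] add [ctnqn,nrwn] -> 8 lines: gqpbs ngj ctnqn nrwn hox qpfm jgvj xrdur

Answer: gqpbs
ngj
ctnqn
nrwn
hox
qpfm
jgvj
xrdur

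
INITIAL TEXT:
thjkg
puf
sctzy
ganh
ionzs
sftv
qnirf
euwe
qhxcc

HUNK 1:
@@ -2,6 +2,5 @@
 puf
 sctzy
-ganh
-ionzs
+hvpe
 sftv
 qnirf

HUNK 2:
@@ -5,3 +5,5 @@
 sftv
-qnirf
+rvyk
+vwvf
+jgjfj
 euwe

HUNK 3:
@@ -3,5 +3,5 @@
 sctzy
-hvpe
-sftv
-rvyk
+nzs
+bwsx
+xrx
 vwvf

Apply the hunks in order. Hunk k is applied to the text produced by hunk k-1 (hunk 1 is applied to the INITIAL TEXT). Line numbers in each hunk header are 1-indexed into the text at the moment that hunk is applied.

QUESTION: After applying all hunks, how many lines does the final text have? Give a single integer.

Hunk 1: at line 2 remove [ganh,ionzs] add [hvpe] -> 8 lines: thjkg puf sctzy hvpe sftv qnirf euwe qhxcc
Hunk 2: at line 5 remove [qnirf] add [rvyk,vwvf,jgjfj] -> 10 lines: thjkg puf sctzy hvpe sftv rvyk vwvf jgjfj euwe qhxcc
Hunk 3: at line 3 remove [hvpe,sftv,rvyk] add [nzs,bwsx,xrx] -> 10 lines: thjkg puf sctzy nzs bwsx xrx vwvf jgjfj euwe qhxcc
Final line count: 10

Answer: 10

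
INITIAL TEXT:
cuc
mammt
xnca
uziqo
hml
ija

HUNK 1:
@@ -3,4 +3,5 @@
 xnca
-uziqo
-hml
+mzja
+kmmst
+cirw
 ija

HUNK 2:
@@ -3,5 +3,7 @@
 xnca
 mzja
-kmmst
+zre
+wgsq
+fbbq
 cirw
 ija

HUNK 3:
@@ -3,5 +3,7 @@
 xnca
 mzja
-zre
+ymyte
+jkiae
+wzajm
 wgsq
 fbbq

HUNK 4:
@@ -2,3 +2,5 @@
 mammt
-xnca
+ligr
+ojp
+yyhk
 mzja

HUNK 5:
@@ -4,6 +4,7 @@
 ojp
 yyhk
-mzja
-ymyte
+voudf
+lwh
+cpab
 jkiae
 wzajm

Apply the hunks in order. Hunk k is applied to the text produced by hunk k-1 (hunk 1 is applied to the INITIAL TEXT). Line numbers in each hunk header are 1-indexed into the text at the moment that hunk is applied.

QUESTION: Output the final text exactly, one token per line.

Hunk 1: at line 3 remove [uziqo,hml] add [mzja,kmmst,cirw] -> 7 lines: cuc mammt xnca mzja kmmst cirw ija
Hunk 2: at line 3 remove [kmmst] add [zre,wgsq,fbbq] -> 9 lines: cuc mammt xnca mzja zre wgsq fbbq cirw ija
Hunk 3: at line 3 remove [zre] add [ymyte,jkiae,wzajm] -> 11 lines: cuc mammt xnca mzja ymyte jkiae wzajm wgsq fbbq cirw ija
Hunk 4: at line 2 remove [xnca] add [ligr,ojp,yyhk] -> 13 lines: cuc mammt ligr ojp yyhk mzja ymyte jkiae wzajm wgsq fbbq cirw ija
Hunk 5: at line 4 remove [mzja,ymyte] add [voudf,lwh,cpab] -> 14 lines: cuc mammt ligr ojp yyhk voudf lwh cpab jkiae wzajm wgsq fbbq cirw ija

Answer: cuc
mammt
ligr
ojp
yyhk
voudf
lwh
cpab
jkiae
wzajm
wgsq
fbbq
cirw
ija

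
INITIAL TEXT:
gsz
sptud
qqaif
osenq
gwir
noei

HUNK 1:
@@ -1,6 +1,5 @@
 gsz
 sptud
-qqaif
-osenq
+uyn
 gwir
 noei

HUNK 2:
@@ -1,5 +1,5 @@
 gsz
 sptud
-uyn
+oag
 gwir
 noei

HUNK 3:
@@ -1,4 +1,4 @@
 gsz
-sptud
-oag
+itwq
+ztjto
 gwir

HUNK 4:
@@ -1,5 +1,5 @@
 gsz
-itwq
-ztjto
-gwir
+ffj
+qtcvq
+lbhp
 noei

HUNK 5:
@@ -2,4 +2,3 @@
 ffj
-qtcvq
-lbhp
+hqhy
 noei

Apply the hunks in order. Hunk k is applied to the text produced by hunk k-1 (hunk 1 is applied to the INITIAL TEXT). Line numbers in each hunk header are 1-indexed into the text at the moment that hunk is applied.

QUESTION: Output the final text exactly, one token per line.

Answer: gsz
ffj
hqhy
noei

Derivation:
Hunk 1: at line 1 remove [qqaif,osenq] add [uyn] -> 5 lines: gsz sptud uyn gwir noei
Hunk 2: at line 1 remove [uyn] add [oag] -> 5 lines: gsz sptud oag gwir noei
Hunk 3: at line 1 remove [sptud,oag] add [itwq,ztjto] -> 5 lines: gsz itwq ztjto gwir noei
Hunk 4: at line 1 remove [itwq,ztjto,gwir] add [ffj,qtcvq,lbhp] -> 5 lines: gsz ffj qtcvq lbhp noei
Hunk 5: at line 2 remove [qtcvq,lbhp] add [hqhy] -> 4 lines: gsz ffj hqhy noei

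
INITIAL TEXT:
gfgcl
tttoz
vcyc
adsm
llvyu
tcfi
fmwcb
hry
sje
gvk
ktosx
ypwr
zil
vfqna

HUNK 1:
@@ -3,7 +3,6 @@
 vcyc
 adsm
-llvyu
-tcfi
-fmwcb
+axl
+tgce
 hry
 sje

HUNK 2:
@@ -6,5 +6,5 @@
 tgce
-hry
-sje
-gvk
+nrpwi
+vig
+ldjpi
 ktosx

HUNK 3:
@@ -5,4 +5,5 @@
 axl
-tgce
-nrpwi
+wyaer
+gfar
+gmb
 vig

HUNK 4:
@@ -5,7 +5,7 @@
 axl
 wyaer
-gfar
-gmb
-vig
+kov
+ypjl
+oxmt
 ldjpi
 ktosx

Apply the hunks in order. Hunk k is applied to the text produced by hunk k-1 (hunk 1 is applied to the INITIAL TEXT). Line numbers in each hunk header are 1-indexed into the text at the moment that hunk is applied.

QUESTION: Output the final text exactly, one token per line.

Answer: gfgcl
tttoz
vcyc
adsm
axl
wyaer
kov
ypjl
oxmt
ldjpi
ktosx
ypwr
zil
vfqna

Derivation:
Hunk 1: at line 3 remove [llvyu,tcfi,fmwcb] add [axl,tgce] -> 13 lines: gfgcl tttoz vcyc adsm axl tgce hry sje gvk ktosx ypwr zil vfqna
Hunk 2: at line 6 remove [hry,sje,gvk] add [nrpwi,vig,ldjpi] -> 13 lines: gfgcl tttoz vcyc adsm axl tgce nrpwi vig ldjpi ktosx ypwr zil vfqna
Hunk 3: at line 5 remove [tgce,nrpwi] add [wyaer,gfar,gmb] -> 14 lines: gfgcl tttoz vcyc adsm axl wyaer gfar gmb vig ldjpi ktosx ypwr zil vfqna
Hunk 4: at line 5 remove [gfar,gmb,vig] add [kov,ypjl,oxmt] -> 14 lines: gfgcl tttoz vcyc adsm axl wyaer kov ypjl oxmt ldjpi ktosx ypwr zil vfqna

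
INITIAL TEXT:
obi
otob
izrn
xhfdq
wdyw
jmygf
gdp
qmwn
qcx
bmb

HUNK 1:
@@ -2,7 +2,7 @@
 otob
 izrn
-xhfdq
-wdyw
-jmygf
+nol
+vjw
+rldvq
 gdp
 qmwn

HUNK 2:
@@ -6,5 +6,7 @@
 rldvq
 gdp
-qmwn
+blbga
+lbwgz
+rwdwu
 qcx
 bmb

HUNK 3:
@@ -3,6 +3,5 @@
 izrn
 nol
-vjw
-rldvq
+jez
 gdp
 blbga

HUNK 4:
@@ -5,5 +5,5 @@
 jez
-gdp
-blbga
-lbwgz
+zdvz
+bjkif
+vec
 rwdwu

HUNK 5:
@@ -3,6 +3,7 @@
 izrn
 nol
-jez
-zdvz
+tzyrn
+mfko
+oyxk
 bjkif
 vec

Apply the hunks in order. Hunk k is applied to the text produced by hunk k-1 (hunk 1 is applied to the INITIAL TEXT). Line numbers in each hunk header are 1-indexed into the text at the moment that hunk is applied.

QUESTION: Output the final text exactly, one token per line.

Hunk 1: at line 2 remove [xhfdq,wdyw,jmygf] add [nol,vjw,rldvq] -> 10 lines: obi otob izrn nol vjw rldvq gdp qmwn qcx bmb
Hunk 2: at line 6 remove [qmwn] add [blbga,lbwgz,rwdwu] -> 12 lines: obi otob izrn nol vjw rldvq gdp blbga lbwgz rwdwu qcx bmb
Hunk 3: at line 3 remove [vjw,rldvq] add [jez] -> 11 lines: obi otob izrn nol jez gdp blbga lbwgz rwdwu qcx bmb
Hunk 4: at line 5 remove [gdp,blbga,lbwgz] add [zdvz,bjkif,vec] -> 11 lines: obi otob izrn nol jez zdvz bjkif vec rwdwu qcx bmb
Hunk 5: at line 3 remove [jez,zdvz] add [tzyrn,mfko,oyxk] -> 12 lines: obi otob izrn nol tzyrn mfko oyxk bjkif vec rwdwu qcx bmb

Answer: obi
otob
izrn
nol
tzyrn
mfko
oyxk
bjkif
vec
rwdwu
qcx
bmb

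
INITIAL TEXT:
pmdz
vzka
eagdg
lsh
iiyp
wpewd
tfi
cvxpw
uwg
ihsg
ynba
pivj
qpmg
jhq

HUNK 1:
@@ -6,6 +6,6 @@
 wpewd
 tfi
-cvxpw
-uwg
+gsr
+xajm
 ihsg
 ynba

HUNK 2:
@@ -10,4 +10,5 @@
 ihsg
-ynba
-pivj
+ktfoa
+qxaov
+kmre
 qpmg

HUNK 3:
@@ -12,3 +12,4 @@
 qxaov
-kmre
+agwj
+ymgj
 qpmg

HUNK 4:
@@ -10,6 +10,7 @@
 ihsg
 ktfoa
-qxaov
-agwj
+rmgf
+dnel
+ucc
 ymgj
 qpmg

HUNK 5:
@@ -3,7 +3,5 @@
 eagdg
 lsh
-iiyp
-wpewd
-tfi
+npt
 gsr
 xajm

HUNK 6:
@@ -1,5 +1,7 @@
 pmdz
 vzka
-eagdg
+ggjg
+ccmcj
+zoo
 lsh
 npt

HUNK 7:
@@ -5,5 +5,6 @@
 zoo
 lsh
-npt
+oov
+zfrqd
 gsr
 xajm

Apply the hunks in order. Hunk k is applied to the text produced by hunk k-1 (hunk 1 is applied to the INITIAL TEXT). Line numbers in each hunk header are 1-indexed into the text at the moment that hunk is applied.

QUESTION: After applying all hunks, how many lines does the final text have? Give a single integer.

Answer: 18

Derivation:
Hunk 1: at line 6 remove [cvxpw,uwg] add [gsr,xajm] -> 14 lines: pmdz vzka eagdg lsh iiyp wpewd tfi gsr xajm ihsg ynba pivj qpmg jhq
Hunk 2: at line 10 remove [ynba,pivj] add [ktfoa,qxaov,kmre] -> 15 lines: pmdz vzka eagdg lsh iiyp wpewd tfi gsr xajm ihsg ktfoa qxaov kmre qpmg jhq
Hunk 3: at line 12 remove [kmre] add [agwj,ymgj] -> 16 lines: pmdz vzka eagdg lsh iiyp wpewd tfi gsr xajm ihsg ktfoa qxaov agwj ymgj qpmg jhq
Hunk 4: at line 10 remove [qxaov,agwj] add [rmgf,dnel,ucc] -> 17 lines: pmdz vzka eagdg lsh iiyp wpewd tfi gsr xajm ihsg ktfoa rmgf dnel ucc ymgj qpmg jhq
Hunk 5: at line 3 remove [iiyp,wpewd,tfi] add [npt] -> 15 lines: pmdz vzka eagdg lsh npt gsr xajm ihsg ktfoa rmgf dnel ucc ymgj qpmg jhq
Hunk 6: at line 1 remove [eagdg] add [ggjg,ccmcj,zoo] -> 17 lines: pmdz vzka ggjg ccmcj zoo lsh npt gsr xajm ihsg ktfoa rmgf dnel ucc ymgj qpmg jhq
Hunk 7: at line 5 remove [npt] add [oov,zfrqd] -> 18 lines: pmdz vzka ggjg ccmcj zoo lsh oov zfrqd gsr xajm ihsg ktfoa rmgf dnel ucc ymgj qpmg jhq
Final line count: 18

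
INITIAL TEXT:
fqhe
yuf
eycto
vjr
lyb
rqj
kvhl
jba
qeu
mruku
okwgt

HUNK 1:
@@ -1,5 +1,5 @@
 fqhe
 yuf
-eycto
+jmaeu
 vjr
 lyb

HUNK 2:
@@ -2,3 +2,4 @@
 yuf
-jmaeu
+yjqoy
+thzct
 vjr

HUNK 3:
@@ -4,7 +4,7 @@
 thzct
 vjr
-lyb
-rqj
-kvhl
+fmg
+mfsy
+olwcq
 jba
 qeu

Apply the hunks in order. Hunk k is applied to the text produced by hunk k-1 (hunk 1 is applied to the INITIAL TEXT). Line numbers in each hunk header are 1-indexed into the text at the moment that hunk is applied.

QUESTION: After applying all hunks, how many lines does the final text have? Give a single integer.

Answer: 12

Derivation:
Hunk 1: at line 1 remove [eycto] add [jmaeu] -> 11 lines: fqhe yuf jmaeu vjr lyb rqj kvhl jba qeu mruku okwgt
Hunk 2: at line 2 remove [jmaeu] add [yjqoy,thzct] -> 12 lines: fqhe yuf yjqoy thzct vjr lyb rqj kvhl jba qeu mruku okwgt
Hunk 3: at line 4 remove [lyb,rqj,kvhl] add [fmg,mfsy,olwcq] -> 12 lines: fqhe yuf yjqoy thzct vjr fmg mfsy olwcq jba qeu mruku okwgt
Final line count: 12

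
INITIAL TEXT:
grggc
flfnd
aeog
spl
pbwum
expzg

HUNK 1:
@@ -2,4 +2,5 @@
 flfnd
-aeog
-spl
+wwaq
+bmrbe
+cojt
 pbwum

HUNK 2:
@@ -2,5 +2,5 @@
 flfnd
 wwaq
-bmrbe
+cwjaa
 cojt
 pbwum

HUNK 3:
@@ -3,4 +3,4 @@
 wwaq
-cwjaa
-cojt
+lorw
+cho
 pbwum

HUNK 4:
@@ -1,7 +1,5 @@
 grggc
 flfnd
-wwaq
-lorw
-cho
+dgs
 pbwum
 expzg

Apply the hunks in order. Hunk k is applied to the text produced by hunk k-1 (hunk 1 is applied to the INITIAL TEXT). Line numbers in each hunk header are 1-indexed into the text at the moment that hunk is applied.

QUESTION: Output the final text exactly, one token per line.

Answer: grggc
flfnd
dgs
pbwum
expzg

Derivation:
Hunk 1: at line 2 remove [aeog,spl] add [wwaq,bmrbe,cojt] -> 7 lines: grggc flfnd wwaq bmrbe cojt pbwum expzg
Hunk 2: at line 2 remove [bmrbe] add [cwjaa] -> 7 lines: grggc flfnd wwaq cwjaa cojt pbwum expzg
Hunk 3: at line 3 remove [cwjaa,cojt] add [lorw,cho] -> 7 lines: grggc flfnd wwaq lorw cho pbwum expzg
Hunk 4: at line 1 remove [wwaq,lorw,cho] add [dgs] -> 5 lines: grggc flfnd dgs pbwum expzg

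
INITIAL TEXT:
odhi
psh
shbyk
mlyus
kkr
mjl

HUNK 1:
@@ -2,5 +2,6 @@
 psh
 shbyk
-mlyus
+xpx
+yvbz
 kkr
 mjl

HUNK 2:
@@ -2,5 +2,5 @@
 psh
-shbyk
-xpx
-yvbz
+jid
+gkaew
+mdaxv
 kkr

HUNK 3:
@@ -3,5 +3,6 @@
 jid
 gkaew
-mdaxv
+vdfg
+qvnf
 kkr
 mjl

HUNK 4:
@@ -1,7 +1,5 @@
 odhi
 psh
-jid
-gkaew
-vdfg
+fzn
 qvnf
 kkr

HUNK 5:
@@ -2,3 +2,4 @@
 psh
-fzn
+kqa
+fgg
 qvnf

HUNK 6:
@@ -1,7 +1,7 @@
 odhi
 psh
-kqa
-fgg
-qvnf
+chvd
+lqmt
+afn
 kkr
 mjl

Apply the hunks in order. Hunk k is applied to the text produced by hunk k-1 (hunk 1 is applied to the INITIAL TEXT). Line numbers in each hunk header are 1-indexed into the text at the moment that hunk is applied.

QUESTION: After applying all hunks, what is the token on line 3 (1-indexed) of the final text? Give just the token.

Hunk 1: at line 2 remove [mlyus] add [xpx,yvbz] -> 7 lines: odhi psh shbyk xpx yvbz kkr mjl
Hunk 2: at line 2 remove [shbyk,xpx,yvbz] add [jid,gkaew,mdaxv] -> 7 lines: odhi psh jid gkaew mdaxv kkr mjl
Hunk 3: at line 3 remove [mdaxv] add [vdfg,qvnf] -> 8 lines: odhi psh jid gkaew vdfg qvnf kkr mjl
Hunk 4: at line 1 remove [jid,gkaew,vdfg] add [fzn] -> 6 lines: odhi psh fzn qvnf kkr mjl
Hunk 5: at line 2 remove [fzn] add [kqa,fgg] -> 7 lines: odhi psh kqa fgg qvnf kkr mjl
Hunk 6: at line 1 remove [kqa,fgg,qvnf] add [chvd,lqmt,afn] -> 7 lines: odhi psh chvd lqmt afn kkr mjl
Final line 3: chvd

Answer: chvd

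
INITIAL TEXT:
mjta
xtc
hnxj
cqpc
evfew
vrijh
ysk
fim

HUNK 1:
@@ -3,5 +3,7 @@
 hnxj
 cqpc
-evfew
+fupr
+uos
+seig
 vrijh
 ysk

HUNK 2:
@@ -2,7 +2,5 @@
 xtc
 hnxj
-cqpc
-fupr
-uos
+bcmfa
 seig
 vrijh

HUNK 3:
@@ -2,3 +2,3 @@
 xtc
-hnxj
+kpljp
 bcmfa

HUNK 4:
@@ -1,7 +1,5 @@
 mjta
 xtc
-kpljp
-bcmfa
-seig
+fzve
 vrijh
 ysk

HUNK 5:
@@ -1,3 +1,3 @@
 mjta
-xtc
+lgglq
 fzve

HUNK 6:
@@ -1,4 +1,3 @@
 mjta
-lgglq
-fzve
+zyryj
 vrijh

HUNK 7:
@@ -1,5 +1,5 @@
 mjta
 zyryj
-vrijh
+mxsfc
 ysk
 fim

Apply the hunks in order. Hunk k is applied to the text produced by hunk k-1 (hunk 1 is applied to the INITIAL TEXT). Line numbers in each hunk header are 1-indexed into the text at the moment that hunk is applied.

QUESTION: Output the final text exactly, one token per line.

Hunk 1: at line 3 remove [evfew] add [fupr,uos,seig] -> 10 lines: mjta xtc hnxj cqpc fupr uos seig vrijh ysk fim
Hunk 2: at line 2 remove [cqpc,fupr,uos] add [bcmfa] -> 8 lines: mjta xtc hnxj bcmfa seig vrijh ysk fim
Hunk 3: at line 2 remove [hnxj] add [kpljp] -> 8 lines: mjta xtc kpljp bcmfa seig vrijh ysk fim
Hunk 4: at line 1 remove [kpljp,bcmfa,seig] add [fzve] -> 6 lines: mjta xtc fzve vrijh ysk fim
Hunk 5: at line 1 remove [xtc] add [lgglq] -> 6 lines: mjta lgglq fzve vrijh ysk fim
Hunk 6: at line 1 remove [lgglq,fzve] add [zyryj] -> 5 lines: mjta zyryj vrijh ysk fim
Hunk 7: at line 1 remove [vrijh] add [mxsfc] -> 5 lines: mjta zyryj mxsfc ysk fim

Answer: mjta
zyryj
mxsfc
ysk
fim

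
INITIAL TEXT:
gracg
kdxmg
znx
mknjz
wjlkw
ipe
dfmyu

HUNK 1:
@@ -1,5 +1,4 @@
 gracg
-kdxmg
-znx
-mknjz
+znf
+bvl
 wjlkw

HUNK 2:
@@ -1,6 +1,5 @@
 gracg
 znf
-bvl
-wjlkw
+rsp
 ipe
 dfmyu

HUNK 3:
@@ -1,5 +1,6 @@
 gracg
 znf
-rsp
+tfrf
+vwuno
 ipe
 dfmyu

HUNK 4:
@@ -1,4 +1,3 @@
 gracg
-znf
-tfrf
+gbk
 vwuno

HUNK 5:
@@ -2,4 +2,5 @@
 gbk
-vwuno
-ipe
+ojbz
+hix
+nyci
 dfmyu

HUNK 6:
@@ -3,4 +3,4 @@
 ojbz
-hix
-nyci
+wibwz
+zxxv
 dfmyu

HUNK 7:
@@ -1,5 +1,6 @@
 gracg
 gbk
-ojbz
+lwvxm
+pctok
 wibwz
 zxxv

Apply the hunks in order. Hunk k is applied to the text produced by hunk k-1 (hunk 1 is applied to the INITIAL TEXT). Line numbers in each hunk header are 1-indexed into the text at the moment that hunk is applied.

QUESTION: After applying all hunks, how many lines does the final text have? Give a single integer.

Answer: 7

Derivation:
Hunk 1: at line 1 remove [kdxmg,znx,mknjz] add [znf,bvl] -> 6 lines: gracg znf bvl wjlkw ipe dfmyu
Hunk 2: at line 1 remove [bvl,wjlkw] add [rsp] -> 5 lines: gracg znf rsp ipe dfmyu
Hunk 3: at line 1 remove [rsp] add [tfrf,vwuno] -> 6 lines: gracg znf tfrf vwuno ipe dfmyu
Hunk 4: at line 1 remove [znf,tfrf] add [gbk] -> 5 lines: gracg gbk vwuno ipe dfmyu
Hunk 5: at line 2 remove [vwuno,ipe] add [ojbz,hix,nyci] -> 6 lines: gracg gbk ojbz hix nyci dfmyu
Hunk 6: at line 3 remove [hix,nyci] add [wibwz,zxxv] -> 6 lines: gracg gbk ojbz wibwz zxxv dfmyu
Hunk 7: at line 1 remove [ojbz] add [lwvxm,pctok] -> 7 lines: gracg gbk lwvxm pctok wibwz zxxv dfmyu
Final line count: 7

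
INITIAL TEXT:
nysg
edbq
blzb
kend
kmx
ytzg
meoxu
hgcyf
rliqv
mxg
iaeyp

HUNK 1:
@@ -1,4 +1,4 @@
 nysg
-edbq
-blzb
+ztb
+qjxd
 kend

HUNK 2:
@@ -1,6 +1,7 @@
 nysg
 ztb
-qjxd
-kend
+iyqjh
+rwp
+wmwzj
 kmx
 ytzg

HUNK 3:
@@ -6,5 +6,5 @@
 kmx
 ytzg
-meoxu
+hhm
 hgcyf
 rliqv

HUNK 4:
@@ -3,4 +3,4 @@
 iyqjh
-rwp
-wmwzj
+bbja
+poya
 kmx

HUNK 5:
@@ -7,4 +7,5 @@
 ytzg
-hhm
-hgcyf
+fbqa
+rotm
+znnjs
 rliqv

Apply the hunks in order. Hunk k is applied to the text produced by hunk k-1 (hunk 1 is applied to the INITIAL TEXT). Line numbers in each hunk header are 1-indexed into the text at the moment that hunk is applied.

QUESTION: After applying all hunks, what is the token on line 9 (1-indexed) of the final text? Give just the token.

Hunk 1: at line 1 remove [edbq,blzb] add [ztb,qjxd] -> 11 lines: nysg ztb qjxd kend kmx ytzg meoxu hgcyf rliqv mxg iaeyp
Hunk 2: at line 1 remove [qjxd,kend] add [iyqjh,rwp,wmwzj] -> 12 lines: nysg ztb iyqjh rwp wmwzj kmx ytzg meoxu hgcyf rliqv mxg iaeyp
Hunk 3: at line 6 remove [meoxu] add [hhm] -> 12 lines: nysg ztb iyqjh rwp wmwzj kmx ytzg hhm hgcyf rliqv mxg iaeyp
Hunk 4: at line 3 remove [rwp,wmwzj] add [bbja,poya] -> 12 lines: nysg ztb iyqjh bbja poya kmx ytzg hhm hgcyf rliqv mxg iaeyp
Hunk 5: at line 7 remove [hhm,hgcyf] add [fbqa,rotm,znnjs] -> 13 lines: nysg ztb iyqjh bbja poya kmx ytzg fbqa rotm znnjs rliqv mxg iaeyp
Final line 9: rotm

Answer: rotm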